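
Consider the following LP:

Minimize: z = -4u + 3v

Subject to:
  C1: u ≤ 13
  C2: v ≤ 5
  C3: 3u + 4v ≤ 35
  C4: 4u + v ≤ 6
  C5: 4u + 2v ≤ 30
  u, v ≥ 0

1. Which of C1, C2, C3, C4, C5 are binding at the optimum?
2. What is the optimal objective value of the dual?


1. C4
2. -6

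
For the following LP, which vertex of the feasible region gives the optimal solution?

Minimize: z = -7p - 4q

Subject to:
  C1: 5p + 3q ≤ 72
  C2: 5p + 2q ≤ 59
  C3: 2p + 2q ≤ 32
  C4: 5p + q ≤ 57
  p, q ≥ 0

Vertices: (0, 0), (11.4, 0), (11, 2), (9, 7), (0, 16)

Evaluate the objective at each vertex of the feasible region:
  z(0, 0) = 0
  z(11.4, 0) = -79.8
  z(11, 2) = -85
  z(9, 7) = -91  ←
  z(0, 16) = -64
The minimum is at p = 9, q = 7.

(9, 7)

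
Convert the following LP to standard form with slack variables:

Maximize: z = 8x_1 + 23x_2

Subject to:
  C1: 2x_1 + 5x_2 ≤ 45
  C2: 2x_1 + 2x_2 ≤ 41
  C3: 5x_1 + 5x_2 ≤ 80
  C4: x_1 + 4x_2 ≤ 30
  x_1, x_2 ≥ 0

max z = 8x_1 + 23x_2

s.t.
  2x_1 + 5x_2 + s1 = 45
  2x_1 + 2x_2 + s2 = 41
  5x_1 + 5x_2 + s3 = 80
  x_1 + 4x_2 + s4 = 30
  x_1, x_2, s1, s2, s3, s4 ≥ 0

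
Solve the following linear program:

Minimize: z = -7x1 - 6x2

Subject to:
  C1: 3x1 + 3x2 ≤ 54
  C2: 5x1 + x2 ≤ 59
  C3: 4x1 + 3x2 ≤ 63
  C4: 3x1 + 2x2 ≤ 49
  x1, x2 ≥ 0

Evaluate the objective at each vertex of the feasible region:
  z(0, 0) = 0
  z(11.8, 0) = -82.6
  z(10.36, 7.182) = -115.6
  z(9, 9) = -117  ←
  z(0, 18) = -108
The minimum is at x1 = 9, x2 = 9.

x1 = 9, x2 = 9, z = -117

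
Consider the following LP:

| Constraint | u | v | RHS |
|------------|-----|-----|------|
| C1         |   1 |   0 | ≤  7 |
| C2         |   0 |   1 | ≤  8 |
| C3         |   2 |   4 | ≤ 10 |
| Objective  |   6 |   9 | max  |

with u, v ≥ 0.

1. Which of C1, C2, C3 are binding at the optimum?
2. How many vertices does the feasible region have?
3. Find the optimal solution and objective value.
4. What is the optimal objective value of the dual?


1. C3
2. 3
3. u = 5, v = 0, z = 30
4. 30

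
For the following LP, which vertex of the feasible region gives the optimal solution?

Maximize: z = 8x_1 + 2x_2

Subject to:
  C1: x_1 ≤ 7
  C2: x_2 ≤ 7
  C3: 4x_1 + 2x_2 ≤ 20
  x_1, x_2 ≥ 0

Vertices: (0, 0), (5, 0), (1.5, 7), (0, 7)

Evaluate the objective at each vertex of the feasible region:
  z(0, 0) = 0
  z(5, 0) = 40  ←
  z(1.5, 7) = 26
  z(0, 7) = 14
The maximum is at x_1 = 5, x_2 = 0.

(5, 0)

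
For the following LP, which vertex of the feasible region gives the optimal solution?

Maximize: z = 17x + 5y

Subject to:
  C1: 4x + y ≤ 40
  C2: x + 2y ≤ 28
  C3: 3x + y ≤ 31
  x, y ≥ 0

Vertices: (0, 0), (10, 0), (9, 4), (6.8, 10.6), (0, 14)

Evaluate the objective at each vertex of the feasible region:
  z(0, 0) = 0
  z(10, 0) = 170
  z(9, 4) = 173  ←
  z(6.8, 10.6) = 168.6
  z(0, 14) = 70
The maximum is at x = 9, y = 4.

(9, 4)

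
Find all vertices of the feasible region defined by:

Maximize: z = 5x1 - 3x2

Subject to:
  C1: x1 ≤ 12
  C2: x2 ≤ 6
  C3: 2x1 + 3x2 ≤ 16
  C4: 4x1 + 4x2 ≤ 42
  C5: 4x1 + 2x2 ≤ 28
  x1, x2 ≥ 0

(0, 0), (7, 0), (6.5, 1), (0, 5.333)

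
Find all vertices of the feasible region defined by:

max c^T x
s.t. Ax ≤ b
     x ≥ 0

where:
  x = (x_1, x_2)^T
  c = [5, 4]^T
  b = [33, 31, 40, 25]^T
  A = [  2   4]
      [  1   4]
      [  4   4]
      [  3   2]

(0, 0), (8.333, 0), (5, 5), (3.5, 6.5), (2, 7.25), (0, 7.75)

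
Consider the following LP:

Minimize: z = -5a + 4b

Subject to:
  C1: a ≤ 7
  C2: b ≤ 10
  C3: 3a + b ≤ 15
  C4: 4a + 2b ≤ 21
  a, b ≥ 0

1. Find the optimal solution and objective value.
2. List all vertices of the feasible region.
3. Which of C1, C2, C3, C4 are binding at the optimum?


1. a = 5, b = 0, z = -25
2. (0, 0), (5, 0), (4.5, 1.5), (0.25, 10), (0, 10)
3. C3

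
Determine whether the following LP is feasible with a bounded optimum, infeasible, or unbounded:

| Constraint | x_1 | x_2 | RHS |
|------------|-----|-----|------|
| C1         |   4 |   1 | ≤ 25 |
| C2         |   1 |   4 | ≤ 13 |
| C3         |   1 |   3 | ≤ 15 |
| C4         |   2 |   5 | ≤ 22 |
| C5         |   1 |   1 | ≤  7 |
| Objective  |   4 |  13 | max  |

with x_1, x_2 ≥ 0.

Feasible with a bounded optimal solution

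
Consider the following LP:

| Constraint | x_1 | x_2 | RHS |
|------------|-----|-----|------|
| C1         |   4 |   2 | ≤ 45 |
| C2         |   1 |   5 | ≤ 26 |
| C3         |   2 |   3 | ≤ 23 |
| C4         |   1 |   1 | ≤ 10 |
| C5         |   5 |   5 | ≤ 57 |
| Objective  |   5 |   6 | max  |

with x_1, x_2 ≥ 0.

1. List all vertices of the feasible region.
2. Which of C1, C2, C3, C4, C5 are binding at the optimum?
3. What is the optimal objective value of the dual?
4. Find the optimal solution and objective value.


1. (0, 0), (10, 0), (7, 3), (5.286, 4.143), (0, 5.2)
2. C3, C4
3. 53
4. x_1 = 7, x_2 = 3, z = 53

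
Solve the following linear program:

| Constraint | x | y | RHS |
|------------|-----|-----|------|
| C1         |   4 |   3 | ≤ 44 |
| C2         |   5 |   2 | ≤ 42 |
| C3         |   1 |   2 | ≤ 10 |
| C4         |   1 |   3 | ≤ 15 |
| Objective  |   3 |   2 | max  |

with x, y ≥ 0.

Evaluate the objective at each vertex of the feasible region:
  z(0, 0) = 0
  z(8.4, 0) = 25.2
  z(8, 1) = 26  ←
  z(0, 5) = 10
The maximum is at x = 8, y = 1.

x = 8, y = 1, z = 26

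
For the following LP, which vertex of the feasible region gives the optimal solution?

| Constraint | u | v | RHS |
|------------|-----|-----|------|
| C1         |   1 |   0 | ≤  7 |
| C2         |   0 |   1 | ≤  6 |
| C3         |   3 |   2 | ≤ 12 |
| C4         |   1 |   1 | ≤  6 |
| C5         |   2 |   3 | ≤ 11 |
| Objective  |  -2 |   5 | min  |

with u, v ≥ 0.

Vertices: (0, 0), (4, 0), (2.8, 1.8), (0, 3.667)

Evaluate the objective at each vertex of the feasible region:
  z(0, 0) = 0
  z(4, 0) = -8  ←
  z(2.8, 1.8) = 3.4
  z(0, 3.667) = 18.33
The minimum is at u = 4, v = 0.

(4, 0)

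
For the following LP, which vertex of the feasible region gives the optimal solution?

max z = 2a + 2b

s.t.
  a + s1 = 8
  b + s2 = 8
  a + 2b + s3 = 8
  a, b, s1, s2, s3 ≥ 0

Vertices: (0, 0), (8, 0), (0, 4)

Evaluate the objective at each vertex of the feasible region:
  z(0, 0) = 0
  z(8, 0) = 16  ←
  z(0, 4) = 8
The maximum is at a = 8, b = 0.

(8, 0)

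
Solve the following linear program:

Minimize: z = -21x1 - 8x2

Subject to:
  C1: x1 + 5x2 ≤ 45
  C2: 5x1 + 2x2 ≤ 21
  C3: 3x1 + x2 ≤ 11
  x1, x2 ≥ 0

Evaluate the objective at each vertex of the feasible region:
  z(0, 0) = 0
  z(3.667, 0) = -77
  z(1, 8) = -85  ←
  z(0.6522, 8.87) = -84.65
  z(0, 9) = -72
The minimum is at x1 = 1, x2 = 8.

x1 = 1, x2 = 8, z = -85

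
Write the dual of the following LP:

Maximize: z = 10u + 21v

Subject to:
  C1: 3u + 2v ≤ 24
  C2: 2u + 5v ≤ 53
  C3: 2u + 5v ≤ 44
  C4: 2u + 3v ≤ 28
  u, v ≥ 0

Primal max cᵀx s.t. Ax ≤ b, x ≥ 0  →  Dual min bᵀy s.t. Aᵀy ≥ c, y ≥ 0.

Minimize: z = 24y1 + 53y2 + 44y3 + 28y4

Subject to:
  3y1 + 2y2 + 2y3 + 2y4 ≥ 10
  2y1 + 5y2 + 5y3 + 3y4 ≥ 21
  y1, y2, y3, y4 ≥ 0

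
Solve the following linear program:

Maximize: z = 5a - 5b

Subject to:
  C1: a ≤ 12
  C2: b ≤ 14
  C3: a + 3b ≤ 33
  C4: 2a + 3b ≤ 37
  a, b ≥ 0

Evaluate the objective at each vertex of the feasible region:
  z(0, 0) = 0
  z(12, 0) = 60  ←
  z(12, 4.333) = 38.33
  z(4, 9.667) = -28.33
  z(0, 11) = -55
The maximum is at a = 12, b = 0.

a = 12, b = 0, z = 60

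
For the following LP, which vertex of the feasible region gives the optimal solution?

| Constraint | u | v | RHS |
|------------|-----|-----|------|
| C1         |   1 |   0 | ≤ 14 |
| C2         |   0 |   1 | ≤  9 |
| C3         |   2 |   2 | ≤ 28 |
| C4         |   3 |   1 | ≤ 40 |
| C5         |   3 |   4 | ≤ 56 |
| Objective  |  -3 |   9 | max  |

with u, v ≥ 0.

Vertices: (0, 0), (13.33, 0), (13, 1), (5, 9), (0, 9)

Evaluate the objective at each vertex of the feasible region:
  z(0, 0) = 0
  z(13.33, 0) = -40
  z(13, 1) = -30
  z(5, 9) = 66
  z(0, 9) = 81  ←
The maximum is at u = 0, v = 9.

(0, 9)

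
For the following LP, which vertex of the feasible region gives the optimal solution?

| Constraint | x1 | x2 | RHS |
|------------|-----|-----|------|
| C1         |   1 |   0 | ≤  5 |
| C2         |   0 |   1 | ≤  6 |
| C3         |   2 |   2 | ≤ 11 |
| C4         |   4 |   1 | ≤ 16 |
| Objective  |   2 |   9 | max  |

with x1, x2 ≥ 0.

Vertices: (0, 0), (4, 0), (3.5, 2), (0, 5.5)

Evaluate the objective at each vertex of the feasible region:
  z(0, 0) = 0
  z(4, 0) = 8
  z(3.5, 2) = 25
  z(0, 5.5) = 49.5  ←
The maximum is at x1 = 0, x2 = 5.5.

(0, 5.5)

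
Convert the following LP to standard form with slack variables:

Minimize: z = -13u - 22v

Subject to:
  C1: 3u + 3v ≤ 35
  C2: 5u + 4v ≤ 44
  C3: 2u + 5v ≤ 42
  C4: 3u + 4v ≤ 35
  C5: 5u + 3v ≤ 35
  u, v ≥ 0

min z = -13u - 22v

s.t.
  3u + 3v + s1 = 35
  5u + 4v + s2 = 44
  2u + 5v + s3 = 42
  3u + 4v + s4 = 35
  5u + 3v + s5 = 35
  u, v, s1, s2, s3, s4, s5 ≥ 0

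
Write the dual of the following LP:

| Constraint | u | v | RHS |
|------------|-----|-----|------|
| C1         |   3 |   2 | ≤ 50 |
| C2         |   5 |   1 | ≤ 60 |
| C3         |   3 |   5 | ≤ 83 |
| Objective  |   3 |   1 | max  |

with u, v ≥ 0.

Primal max cᵀx s.t. Ax ≤ b, x ≥ 0  →  Dual min bᵀy s.t. Aᵀy ≥ c, y ≥ 0.

Minimize: z = 50y1 + 60y2 + 83y3

Subject to:
  3y1 + 5y2 + 3y3 ≥ 3
  2y1 + y2 + 5y3 ≥ 1
  y1, y2, y3 ≥ 0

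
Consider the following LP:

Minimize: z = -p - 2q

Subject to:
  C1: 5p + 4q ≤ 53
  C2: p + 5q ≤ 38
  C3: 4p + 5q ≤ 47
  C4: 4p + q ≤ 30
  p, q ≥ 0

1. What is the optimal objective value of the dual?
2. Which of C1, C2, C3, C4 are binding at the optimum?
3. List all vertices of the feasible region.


1. -17
2. C2, C3
3. (0, 0), (7.5, 0), (6.438, 4.25), (3, 7), (0, 7.6)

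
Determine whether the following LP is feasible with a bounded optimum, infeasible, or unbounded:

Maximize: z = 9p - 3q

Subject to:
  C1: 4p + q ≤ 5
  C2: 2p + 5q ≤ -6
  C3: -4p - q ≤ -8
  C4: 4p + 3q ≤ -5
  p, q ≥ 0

Infeasible (no feasible solution exists)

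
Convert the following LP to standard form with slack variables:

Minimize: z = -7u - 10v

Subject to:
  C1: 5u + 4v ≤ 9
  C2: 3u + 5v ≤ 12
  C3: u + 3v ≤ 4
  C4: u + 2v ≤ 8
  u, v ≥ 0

min z = -7u - 10v

s.t.
  5u + 4v + s1 = 9
  3u + 5v + s2 = 12
  u + 3v + s3 = 4
  u + 2v + s4 = 8
  u, v, s1, s2, s3, s4 ≥ 0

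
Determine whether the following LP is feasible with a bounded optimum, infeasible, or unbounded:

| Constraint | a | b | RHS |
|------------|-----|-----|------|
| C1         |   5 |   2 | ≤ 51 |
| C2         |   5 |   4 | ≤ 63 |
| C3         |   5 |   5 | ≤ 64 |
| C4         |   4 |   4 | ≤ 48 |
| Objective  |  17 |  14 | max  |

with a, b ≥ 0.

Feasible with a bounded optimal solution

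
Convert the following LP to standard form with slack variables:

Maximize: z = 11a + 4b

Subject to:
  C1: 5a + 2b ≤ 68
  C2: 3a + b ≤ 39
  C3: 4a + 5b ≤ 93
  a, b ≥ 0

max z = 11a + 4b

s.t.
  5a + 2b + s1 = 68
  3a + b + s2 = 39
  4a + 5b + s3 = 93
  a, b, s1, s2, s3 ≥ 0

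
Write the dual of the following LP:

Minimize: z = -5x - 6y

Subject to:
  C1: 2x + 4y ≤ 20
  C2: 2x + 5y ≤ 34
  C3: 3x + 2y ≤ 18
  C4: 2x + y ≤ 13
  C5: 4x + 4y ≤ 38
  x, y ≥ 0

Primal min cᵀx s.t. Ax ≤ b, x ≥ 0  →  Dual max −bᵀy s.t. Aᵀy ≥ −c, y ≥ 0.

Maximize: z = -20y1 - 34y2 - 18y3 - 13y4 - 38y5

Subject to:
  2y1 + 2y2 + 3y3 + 2y4 + 4y5 ≥ 5
  4y1 + 5y2 + 2y3 + y4 + 4y5 ≥ 6
  y1, y2, y3, y4, y5 ≥ 0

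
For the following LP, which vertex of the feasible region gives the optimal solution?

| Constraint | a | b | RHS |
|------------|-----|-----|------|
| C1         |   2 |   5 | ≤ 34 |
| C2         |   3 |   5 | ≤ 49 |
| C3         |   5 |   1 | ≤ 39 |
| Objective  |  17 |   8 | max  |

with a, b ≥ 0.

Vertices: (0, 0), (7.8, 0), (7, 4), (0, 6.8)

Evaluate the objective at each vertex of the feasible region:
  z(0, 0) = 0
  z(7.8, 0) = 132.6
  z(7, 4) = 151  ←
  z(0, 6.8) = 54.4
The maximum is at a = 7, b = 4.

(7, 4)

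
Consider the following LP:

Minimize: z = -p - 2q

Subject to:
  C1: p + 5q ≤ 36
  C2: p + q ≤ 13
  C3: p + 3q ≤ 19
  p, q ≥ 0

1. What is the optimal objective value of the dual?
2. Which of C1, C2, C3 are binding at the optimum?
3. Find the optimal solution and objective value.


1. -16
2. C2, C3
3. p = 10, q = 3, z = -16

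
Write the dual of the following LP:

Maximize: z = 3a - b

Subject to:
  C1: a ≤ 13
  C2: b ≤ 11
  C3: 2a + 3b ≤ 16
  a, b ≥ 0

Primal max cᵀx s.t. Ax ≤ b, x ≥ 0  →  Dual min bᵀy s.t. Aᵀy ≥ c, y ≥ 0.

Minimize: z = 13y1 + 11y2 + 16y3

Subject to:
  y1 + 2y3 ≥ 3
  y2 + 3y3 ≥ -1
  y1, y2, y3 ≥ 0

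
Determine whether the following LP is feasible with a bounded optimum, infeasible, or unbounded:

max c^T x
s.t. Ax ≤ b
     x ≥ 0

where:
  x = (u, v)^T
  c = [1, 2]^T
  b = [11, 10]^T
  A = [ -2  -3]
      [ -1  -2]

Unbounded (objective can increase without bound)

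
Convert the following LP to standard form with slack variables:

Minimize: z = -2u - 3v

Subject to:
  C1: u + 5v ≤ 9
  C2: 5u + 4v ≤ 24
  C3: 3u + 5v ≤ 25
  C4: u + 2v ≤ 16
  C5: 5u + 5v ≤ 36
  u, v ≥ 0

min z = -2u - 3v

s.t.
  u + 5v + s1 = 9
  5u + 4v + s2 = 24
  3u + 5v + s3 = 25
  u + 2v + s4 = 16
  5u + 5v + s5 = 36
  u, v, s1, s2, s3, s4, s5 ≥ 0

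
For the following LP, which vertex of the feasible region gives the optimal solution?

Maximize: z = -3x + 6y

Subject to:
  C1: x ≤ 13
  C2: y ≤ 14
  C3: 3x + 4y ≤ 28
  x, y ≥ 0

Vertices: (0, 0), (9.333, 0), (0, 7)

Evaluate the objective at each vertex of the feasible region:
  z(0, 0) = 0
  z(9.333, 0) = -28
  z(0, 7) = 42  ←
The maximum is at x = 0, y = 7.

(0, 7)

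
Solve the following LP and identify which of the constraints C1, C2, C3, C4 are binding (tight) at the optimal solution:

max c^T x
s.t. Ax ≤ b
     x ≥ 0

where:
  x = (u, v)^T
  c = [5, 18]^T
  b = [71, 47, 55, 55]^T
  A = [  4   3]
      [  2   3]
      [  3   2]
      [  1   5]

At u = 10, v = 9, compute slack b - a·x for each constraint:
  C1: 71 − 67 = 4  (slack)
  C2: 47 − 47 = 0  (binding)
  C3: 55 − 48 = 7  (slack)
  C4: 55 − 55 = 0  (binding)

Optimal: u = 10, v = 9
Binding: C2, C4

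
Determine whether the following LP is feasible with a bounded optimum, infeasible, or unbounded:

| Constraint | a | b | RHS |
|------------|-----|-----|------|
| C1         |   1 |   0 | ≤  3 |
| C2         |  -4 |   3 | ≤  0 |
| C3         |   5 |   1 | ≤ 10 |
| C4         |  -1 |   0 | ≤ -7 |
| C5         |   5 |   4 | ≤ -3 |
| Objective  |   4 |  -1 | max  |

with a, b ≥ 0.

Infeasible (no feasible solution exists)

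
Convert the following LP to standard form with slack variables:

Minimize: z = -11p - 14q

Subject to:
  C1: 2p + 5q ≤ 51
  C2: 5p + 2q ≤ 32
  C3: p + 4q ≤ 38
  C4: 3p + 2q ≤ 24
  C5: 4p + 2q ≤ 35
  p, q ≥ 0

min z = -11p - 14q

s.t.
  2p + 5q + s1 = 51
  5p + 2q + s2 = 32
  p + 4q + s3 = 38
  3p + 2q + s4 = 24
  4p + 2q + s5 = 35
  p, q, s1, s2, s3, s4, s5 ≥ 0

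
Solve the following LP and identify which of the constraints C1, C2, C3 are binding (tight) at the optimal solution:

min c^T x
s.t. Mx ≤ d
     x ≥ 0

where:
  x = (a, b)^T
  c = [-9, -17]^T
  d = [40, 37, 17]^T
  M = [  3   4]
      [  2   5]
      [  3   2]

At a = 1, b = 7, compute slack b - a·x for each constraint:
  C1: 40 − 31 = 9  (slack)
  C2: 37 − 37 = 0  (binding)
  C3: 17 − 17 = 0  (binding)

Optimal: a = 1, b = 7
Binding: C2, C3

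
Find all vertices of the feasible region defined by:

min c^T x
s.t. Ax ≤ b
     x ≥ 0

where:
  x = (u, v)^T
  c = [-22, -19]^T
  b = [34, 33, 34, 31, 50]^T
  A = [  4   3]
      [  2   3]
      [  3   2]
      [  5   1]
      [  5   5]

(0, 0), (6.2, 0), (5.364, 4.182), (4, 6), (0, 10)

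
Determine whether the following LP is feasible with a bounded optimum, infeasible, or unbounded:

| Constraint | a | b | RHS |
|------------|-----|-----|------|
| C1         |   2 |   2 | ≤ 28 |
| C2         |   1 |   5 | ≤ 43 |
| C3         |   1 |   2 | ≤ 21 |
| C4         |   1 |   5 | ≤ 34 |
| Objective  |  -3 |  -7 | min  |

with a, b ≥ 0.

Feasible with a bounded optimal solution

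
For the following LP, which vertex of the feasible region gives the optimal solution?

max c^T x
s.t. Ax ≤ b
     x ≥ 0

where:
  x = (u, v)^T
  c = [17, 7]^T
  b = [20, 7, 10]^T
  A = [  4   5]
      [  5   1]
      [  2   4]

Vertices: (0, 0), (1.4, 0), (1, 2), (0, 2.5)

Evaluate the objective at each vertex of the feasible region:
  z(0, 0) = 0
  z(1.4, 0) = 23.8
  z(1, 2) = 31  ←
  z(0, 2.5) = 17.5
The maximum is at u = 1, v = 2.

(1, 2)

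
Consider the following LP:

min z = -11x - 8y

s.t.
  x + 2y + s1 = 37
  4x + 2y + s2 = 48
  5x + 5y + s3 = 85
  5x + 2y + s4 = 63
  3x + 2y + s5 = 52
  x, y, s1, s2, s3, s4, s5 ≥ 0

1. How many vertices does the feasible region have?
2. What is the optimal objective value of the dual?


1. 4
2. -157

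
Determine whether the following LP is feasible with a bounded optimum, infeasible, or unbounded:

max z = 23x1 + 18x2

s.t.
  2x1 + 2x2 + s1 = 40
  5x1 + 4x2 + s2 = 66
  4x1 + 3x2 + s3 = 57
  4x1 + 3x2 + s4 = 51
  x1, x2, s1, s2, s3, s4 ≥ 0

Feasible with a bounded optimal solution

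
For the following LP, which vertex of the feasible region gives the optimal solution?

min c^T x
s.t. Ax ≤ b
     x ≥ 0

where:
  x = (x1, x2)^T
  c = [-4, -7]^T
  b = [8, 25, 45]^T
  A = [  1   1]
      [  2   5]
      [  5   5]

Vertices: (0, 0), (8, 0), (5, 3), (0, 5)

Evaluate the objective at each vertex of the feasible region:
  z(0, 0) = 0
  z(8, 0) = -32
  z(5, 3) = -41  ←
  z(0, 5) = -35
The minimum is at x1 = 5, x2 = 3.

(5, 3)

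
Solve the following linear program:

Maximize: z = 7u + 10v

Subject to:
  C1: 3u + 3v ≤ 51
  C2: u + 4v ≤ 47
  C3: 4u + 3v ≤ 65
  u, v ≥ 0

Evaluate the objective at each vertex of the feasible region:
  z(0, 0) = 0
  z(16.25, 0) = 113.8
  z(14, 3) = 128
  z(7, 10) = 149  ←
  z(0, 11.75) = 117.5
The maximum is at u = 7, v = 10.

u = 7, v = 10, z = 149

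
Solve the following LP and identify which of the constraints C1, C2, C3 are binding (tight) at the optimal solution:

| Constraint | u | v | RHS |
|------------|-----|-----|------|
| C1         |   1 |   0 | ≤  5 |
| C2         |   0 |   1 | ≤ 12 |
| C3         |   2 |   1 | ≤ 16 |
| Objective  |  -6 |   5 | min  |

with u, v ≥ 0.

At u = 5, v = 0, compute slack b - a·x for each constraint:
  C1: 5 − 5 = 0  (binding)
  C2: 12 − 0 = 12  (slack)
  C3: 16 − 10 = 6  (slack)

Optimal: u = 5, v = 0
Binding: C1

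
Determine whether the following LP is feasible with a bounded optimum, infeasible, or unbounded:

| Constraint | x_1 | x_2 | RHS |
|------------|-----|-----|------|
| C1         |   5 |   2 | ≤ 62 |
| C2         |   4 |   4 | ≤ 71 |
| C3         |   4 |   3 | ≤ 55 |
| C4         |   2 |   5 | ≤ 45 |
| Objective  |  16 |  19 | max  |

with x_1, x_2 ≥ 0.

Feasible with a bounded optimal solution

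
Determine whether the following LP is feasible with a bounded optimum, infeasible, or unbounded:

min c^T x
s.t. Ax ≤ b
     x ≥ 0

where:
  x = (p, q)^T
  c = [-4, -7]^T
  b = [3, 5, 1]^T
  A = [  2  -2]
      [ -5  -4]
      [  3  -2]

Unbounded (objective can decrease without bound)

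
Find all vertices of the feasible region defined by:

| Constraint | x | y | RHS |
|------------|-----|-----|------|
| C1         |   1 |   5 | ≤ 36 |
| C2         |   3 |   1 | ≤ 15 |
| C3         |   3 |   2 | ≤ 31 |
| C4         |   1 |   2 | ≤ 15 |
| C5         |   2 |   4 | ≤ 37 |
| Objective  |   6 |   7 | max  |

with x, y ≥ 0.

(0, 0), (5, 0), (3, 6), (1, 7), (0, 7.2)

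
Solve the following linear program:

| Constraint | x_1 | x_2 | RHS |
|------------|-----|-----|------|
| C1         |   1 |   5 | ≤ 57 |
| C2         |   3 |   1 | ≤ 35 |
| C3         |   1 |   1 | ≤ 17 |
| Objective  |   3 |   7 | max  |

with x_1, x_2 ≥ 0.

Evaluate the objective at each vertex of the feasible region:
  z(0, 0) = 0
  z(11.67, 0) = 35
  z(9, 8) = 83
  z(7, 10) = 91  ←
  z(0, 11.4) = 79.8
The maximum is at x_1 = 7, x_2 = 10.

x_1 = 7, x_2 = 10, z = 91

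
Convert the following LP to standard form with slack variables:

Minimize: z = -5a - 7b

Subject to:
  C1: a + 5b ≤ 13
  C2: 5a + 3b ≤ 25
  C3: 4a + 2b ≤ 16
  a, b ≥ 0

min z = -5a - 7b

s.t.
  a + 5b + s1 = 13
  5a + 3b + s2 = 25
  4a + 2b + s3 = 16
  a, b, s1, s2, s3 ≥ 0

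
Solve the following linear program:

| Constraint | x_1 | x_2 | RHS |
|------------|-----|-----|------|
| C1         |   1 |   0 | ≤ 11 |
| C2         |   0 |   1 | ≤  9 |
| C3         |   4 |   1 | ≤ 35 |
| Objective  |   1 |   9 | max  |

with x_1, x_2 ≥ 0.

Evaluate the objective at each vertex of the feasible region:
  z(0, 0) = 0
  z(8.75, 0) = 8.75
  z(6.5, 9) = 87.5  ←
  z(0, 9) = 81
The maximum is at x_1 = 6.5, x_2 = 9.

x_1 = 6.5, x_2 = 9, z = 87.5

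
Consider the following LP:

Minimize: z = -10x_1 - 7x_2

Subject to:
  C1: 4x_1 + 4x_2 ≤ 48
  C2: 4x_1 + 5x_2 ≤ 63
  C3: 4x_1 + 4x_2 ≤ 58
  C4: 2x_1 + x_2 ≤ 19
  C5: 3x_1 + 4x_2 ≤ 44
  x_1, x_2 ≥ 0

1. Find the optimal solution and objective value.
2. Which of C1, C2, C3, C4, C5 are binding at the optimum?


1. x_1 = 7, x_2 = 5, z = -105
2. C1, C4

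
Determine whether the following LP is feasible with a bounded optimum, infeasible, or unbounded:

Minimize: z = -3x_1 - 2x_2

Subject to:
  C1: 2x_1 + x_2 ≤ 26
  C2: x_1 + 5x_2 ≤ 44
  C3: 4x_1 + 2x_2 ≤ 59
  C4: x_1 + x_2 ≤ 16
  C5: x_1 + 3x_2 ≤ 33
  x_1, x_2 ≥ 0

Feasible with a bounded optimal solution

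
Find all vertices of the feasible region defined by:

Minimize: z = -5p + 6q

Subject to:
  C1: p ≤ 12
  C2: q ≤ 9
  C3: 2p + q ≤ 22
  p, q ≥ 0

(0, 0), (11, 0), (6.5, 9), (0, 9)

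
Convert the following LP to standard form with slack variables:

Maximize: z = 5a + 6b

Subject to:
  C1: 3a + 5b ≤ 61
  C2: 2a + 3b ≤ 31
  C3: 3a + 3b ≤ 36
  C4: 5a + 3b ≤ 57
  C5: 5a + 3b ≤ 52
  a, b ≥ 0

max z = 5a + 6b

s.t.
  3a + 5b + s1 = 61
  2a + 3b + s2 = 31
  3a + 3b + s3 = 36
  5a + 3b + s4 = 57
  5a + 3b + s5 = 52
  a, b, s1, s2, s3, s4, s5 ≥ 0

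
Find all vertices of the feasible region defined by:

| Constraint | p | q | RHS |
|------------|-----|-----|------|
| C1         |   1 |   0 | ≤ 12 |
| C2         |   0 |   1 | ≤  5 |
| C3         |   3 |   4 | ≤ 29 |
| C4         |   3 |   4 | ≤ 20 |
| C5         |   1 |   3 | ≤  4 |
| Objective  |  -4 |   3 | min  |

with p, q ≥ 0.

(0, 0), (4, 0), (0, 1.333)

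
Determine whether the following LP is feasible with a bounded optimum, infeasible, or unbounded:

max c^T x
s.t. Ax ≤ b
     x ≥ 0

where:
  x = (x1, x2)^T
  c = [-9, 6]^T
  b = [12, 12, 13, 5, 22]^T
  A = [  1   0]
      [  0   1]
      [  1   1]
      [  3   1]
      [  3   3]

Feasible with a bounded optimal solution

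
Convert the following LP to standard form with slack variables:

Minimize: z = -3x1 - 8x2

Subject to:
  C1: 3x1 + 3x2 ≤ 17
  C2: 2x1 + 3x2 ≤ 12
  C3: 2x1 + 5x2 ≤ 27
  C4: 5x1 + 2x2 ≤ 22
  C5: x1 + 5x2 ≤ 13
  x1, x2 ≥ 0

min z = -3x1 - 8x2

s.t.
  3x1 + 3x2 + s1 = 17
  2x1 + 3x2 + s2 = 12
  2x1 + 5x2 + s3 = 27
  5x1 + 2x2 + s4 = 22
  x1 + 5x2 + s5 = 13
  x1, x2, s1, s2, s3, s4, s5 ≥ 0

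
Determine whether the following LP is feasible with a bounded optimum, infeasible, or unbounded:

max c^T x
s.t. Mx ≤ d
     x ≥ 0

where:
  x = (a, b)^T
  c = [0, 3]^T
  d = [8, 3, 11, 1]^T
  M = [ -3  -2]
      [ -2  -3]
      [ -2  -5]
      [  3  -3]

Unbounded (objective can increase without bound)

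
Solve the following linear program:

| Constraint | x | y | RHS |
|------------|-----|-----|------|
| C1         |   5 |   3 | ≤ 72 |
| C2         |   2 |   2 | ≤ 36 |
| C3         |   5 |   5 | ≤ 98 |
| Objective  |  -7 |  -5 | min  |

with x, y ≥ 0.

Evaluate the objective at each vertex of the feasible region:
  z(0, 0) = 0
  z(14.4, 0) = -100.8
  z(9, 9) = -108  ←
  z(0, 18) = -90
The minimum is at x = 9, y = 9.

x = 9, y = 9, z = -108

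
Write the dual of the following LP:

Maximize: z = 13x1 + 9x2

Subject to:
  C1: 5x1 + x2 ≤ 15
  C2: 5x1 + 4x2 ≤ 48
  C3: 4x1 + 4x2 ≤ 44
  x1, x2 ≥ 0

Primal max cᵀx s.t. Ax ≤ b, x ≥ 0  →  Dual min bᵀy s.t. Aᵀy ≥ c, y ≥ 0.

Minimize: z = 15y1 + 48y2 + 44y3

Subject to:
  5y1 + 5y2 + 4y3 ≥ 13
  y1 + 4y2 + 4y3 ≥ 9
  y1, y2, y3 ≥ 0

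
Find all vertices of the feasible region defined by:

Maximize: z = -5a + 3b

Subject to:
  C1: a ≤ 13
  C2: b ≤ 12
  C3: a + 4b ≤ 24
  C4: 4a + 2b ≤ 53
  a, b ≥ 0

(0, 0), (13, 0), (13, 0.5), (11.71, 3.071), (0, 6)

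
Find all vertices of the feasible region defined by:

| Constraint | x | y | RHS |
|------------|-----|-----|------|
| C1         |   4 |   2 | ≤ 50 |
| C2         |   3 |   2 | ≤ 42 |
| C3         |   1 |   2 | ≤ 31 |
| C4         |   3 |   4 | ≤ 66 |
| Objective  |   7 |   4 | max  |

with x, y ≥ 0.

(0, 0), (12.5, 0), (8, 9), (6, 12), (4, 13.5), (0, 15.5)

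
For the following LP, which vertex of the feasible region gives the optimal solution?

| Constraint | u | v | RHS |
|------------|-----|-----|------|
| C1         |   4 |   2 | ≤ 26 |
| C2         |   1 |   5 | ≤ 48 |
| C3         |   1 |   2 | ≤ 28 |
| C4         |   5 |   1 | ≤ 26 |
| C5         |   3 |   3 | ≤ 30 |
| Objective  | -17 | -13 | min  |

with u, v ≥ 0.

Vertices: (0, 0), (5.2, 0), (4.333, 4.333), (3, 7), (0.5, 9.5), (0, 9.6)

Evaluate the objective at each vertex of the feasible region:
  z(0, 0) = 0
  z(5.2, 0) = -88.4
  z(4.333, 4.333) = -130
  z(3, 7) = -142  ←
  z(0.5, 9.5) = -132
  z(0, 9.6) = -124.8
The minimum is at u = 3, v = 7.

(3, 7)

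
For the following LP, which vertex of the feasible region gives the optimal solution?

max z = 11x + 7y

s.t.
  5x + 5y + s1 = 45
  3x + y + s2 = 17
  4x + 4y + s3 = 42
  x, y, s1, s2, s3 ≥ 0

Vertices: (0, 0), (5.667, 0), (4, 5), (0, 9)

Evaluate the objective at each vertex of the feasible region:
  z(0, 0) = 0
  z(5.667, 0) = 62.33
  z(4, 5) = 79  ←
  z(0, 9) = 63
The maximum is at x = 4, y = 5.

(4, 5)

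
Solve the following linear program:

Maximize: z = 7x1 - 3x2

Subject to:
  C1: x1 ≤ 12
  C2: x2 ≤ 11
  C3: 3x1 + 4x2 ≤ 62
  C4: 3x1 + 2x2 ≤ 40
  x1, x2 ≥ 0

Evaluate the objective at each vertex of the feasible region:
  z(0, 0) = 0
  z(12, 0) = 84  ←
  z(12, 2) = 78
  z(6, 11) = 9
  z(0, 11) = -33
The maximum is at x1 = 12, x2 = 0.

x1 = 12, x2 = 0, z = 84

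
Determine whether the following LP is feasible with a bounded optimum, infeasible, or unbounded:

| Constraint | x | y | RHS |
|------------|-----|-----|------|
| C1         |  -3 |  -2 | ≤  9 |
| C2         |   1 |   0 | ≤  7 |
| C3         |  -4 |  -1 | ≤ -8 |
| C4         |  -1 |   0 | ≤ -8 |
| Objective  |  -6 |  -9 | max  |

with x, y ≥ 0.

Infeasible (no feasible solution exists)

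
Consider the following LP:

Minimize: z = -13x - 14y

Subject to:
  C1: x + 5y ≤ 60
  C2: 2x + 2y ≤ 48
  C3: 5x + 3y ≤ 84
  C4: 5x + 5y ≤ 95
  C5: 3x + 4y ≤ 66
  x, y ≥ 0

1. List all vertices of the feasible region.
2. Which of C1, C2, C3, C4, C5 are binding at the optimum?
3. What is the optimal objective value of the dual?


1. (0, 0), (16.8, 0), (13.5, 5.5), (10, 9), (8.182, 10.36), (0, 12)
2. C4, C5
3. -256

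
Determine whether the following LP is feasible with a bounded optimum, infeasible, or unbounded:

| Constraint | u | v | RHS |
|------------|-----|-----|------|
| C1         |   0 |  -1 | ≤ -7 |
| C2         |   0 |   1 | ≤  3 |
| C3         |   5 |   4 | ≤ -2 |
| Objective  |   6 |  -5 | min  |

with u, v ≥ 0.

Infeasible (no feasible solution exists)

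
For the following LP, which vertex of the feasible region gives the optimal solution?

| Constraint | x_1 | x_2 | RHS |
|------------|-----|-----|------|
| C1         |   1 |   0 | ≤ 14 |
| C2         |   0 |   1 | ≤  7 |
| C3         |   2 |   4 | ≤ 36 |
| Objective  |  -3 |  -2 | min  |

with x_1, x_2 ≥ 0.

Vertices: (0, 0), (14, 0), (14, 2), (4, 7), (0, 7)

Evaluate the objective at each vertex of the feasible region:
  z(0, 0) = 0
  z(14, 0) = -42
  z(14, 2) = -46  ←
  z(4, 7) = -26
  z(0, 7) = -14
The minimum is at x_1 = 14, x_2 = 2.

(14, 2)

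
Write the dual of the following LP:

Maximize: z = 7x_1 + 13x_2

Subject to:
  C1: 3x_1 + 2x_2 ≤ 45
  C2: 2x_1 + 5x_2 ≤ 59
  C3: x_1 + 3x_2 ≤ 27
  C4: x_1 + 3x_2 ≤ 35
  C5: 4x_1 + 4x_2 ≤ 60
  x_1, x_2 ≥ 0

Primal max cᵀx s.t. Ax ≤ b, x ≥ 0  →  Dual min bᵀy s.t. Aᵀy ≥ c, y ≥ 0.

Minimize: z = 45y1 + 59y2 + 27y3 + 35y4 + 60y5

Subject to:
  3y1 + 2y2 + y3 + y4 + 4y5 ≥ 7
  2y1 + 5y2 + 3y3 + 3y4 + 4y5 ≥ 13
  y1, y2, y3, y4, y5 ≥ 0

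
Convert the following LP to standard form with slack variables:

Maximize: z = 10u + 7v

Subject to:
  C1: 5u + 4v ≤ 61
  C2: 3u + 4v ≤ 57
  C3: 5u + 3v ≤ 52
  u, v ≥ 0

max z = 10u + 7v

s.t.
  5u + 4v + s1 = 61
  3u + 4v + s2 = 57
  5u + 3v + s3 = 52
  u, v, s1, s2, s3 ≥ 0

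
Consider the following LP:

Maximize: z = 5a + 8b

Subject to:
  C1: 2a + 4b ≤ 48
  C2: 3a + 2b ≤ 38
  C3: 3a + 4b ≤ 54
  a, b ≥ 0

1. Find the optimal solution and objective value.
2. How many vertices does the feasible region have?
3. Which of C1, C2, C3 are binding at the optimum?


1. a = 6, b = 9, z = 102
2. 5
3. C1, C3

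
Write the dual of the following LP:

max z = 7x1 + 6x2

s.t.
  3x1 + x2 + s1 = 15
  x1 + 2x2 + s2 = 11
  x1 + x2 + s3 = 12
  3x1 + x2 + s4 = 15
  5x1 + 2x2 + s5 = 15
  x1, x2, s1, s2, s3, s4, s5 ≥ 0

Primal max cᵀx s.t. Ax ≤ b, x ≥ 0  →  Dual min bᵀy s.t. Aᵀy ≥ c, y ≥ 0.

Minimize: z = 15y1 + 11y2 + 12y3 + 15y4 + 15y5

Subject to:
  3y1 + y2 + y3 + 3y4 + 5y5 ≥ 7
  y1 + 2y2 + y3 + y4 + 2y5 ≥ 6
  y1, y2, y3, y4, y5 ≥ 0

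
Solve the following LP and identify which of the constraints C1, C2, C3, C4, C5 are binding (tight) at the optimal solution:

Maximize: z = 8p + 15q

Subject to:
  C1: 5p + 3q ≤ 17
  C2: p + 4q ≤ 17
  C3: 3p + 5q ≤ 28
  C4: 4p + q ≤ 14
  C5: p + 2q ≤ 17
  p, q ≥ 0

At p = 1, q = 4, compute slack b - a·x for each constraint:
  C1: 17 − 17 = 0  (binding)
  C2: 17 − 17 = 0  (binding)
  C3: 28 − 23 = 5  (slack)
  C4: 14 − 8 = 6  (slack)
  C5: 17 − 9 = 8  (slack)

Optimal: p = 1, q = 4
Binding: C1, C2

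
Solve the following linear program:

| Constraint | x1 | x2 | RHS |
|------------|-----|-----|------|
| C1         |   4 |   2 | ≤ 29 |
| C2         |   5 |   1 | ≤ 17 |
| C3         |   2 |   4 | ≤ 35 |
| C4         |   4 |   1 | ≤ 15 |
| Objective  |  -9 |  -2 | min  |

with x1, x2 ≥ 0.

Evaluate the objective at each vertex of the feasible region:
  z(0, 0) = 0
  z(3.4, 0) = -30.6
  z(2, 7) = -32  ←
  z(1.786, 7.857) = -31.79
  z(0, 8.75) = -17.5
The minimum is at x1 = 2, x2 = 7.

x1 = 2, x2 = 7, z = -32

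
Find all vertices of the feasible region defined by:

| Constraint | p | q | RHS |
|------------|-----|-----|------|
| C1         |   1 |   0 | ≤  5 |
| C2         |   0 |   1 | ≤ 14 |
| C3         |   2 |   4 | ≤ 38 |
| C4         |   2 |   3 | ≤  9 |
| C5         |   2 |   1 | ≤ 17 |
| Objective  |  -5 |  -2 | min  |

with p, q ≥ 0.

(0, 0), (4.5, 0), (0, 3)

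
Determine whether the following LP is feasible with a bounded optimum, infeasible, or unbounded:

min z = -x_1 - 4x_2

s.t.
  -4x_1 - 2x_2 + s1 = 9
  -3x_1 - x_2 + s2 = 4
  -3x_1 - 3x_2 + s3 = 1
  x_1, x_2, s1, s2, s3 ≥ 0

Unbounded (objective can decrease without bound)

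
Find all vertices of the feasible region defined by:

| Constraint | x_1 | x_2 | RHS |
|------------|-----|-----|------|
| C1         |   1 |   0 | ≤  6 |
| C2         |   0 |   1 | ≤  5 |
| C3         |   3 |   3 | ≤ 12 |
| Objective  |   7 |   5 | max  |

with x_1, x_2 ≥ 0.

(0, 0), (4, 0), (0, 4)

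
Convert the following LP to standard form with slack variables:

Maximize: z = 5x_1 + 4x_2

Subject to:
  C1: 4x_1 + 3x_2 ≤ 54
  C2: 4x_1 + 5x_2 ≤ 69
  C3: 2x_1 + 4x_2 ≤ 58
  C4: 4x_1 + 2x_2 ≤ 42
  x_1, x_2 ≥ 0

max z = 5x_1 + 4x_2

s.t.
  4x_1 + 3x_2 + s1 = 54
  4x_1 + 5x_2 + s2 = 69
  2x_1 + 4x_2 + s3 = 58
  4x_1 + 2x_2 + s4 = 42
  x_1, x_2, s1, s2, s3, s4 ≥ 0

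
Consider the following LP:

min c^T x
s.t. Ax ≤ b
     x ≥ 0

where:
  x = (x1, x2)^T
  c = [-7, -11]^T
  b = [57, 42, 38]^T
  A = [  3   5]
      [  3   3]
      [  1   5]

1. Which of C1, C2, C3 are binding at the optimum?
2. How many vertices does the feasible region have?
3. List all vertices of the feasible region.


1. C2, C3
2. 4
3. (0, 0), (14, 0), (8, 6), (0, 7.6)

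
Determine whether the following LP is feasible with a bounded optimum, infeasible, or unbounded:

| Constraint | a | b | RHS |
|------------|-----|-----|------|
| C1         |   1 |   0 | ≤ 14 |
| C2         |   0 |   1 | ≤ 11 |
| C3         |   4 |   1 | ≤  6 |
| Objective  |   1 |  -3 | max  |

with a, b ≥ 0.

Feasible with a bounded optimal solution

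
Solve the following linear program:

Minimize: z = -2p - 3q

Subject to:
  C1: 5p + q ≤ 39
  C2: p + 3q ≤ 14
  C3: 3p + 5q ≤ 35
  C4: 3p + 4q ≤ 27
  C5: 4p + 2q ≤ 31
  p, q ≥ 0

Evaluate the objective at each vertex of the feasible region:
  z(0, 0) = 0
  z(7.75, 0) = -15.5
  z(7, 1.5) = -18.5
  z(5, 3) = -19  ←
  z(0, 4.667) = -14
The minimum is at p = 5, q = 3.

p = 5, q = 3, z = -19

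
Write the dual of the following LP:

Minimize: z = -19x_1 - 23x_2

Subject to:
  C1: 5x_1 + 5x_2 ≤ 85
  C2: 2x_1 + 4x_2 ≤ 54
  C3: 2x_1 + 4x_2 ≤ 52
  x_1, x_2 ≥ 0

Primal min cᵀx s.t. Ax ≤ b, x ≥ 0  →  Dual max −bᵀy s.t. Aᵀy ≥ −c, y ≥ 0.

Maximize: z = -85y1 - 54y2 - 52y3

Subject to:
  5y1 + 2y2 + 2y3 ≥ 19
  5y1 + 4y2 + 4y3 ≥ 23
  y1, y2, y3 ≥ 0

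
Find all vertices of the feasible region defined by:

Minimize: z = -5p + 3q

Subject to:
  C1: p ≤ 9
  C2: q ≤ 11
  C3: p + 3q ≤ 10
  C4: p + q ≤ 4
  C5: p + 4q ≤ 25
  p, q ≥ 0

(0, 0), (4, 0), (1, 3), (0, 3.333)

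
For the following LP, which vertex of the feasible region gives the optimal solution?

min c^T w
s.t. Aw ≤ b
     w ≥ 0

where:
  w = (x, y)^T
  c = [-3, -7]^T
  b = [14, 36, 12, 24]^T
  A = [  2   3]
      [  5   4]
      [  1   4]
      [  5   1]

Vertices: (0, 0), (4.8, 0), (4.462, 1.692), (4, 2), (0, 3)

Evaluate the objective at each vertex of the feasible region:
  z(0, 0) = 0
  z(4.8, 0) = -14.4
  z(4.462, 1.692) = -25.23
  z(4, 2) = -26  ←
  z(0, 3) = -21
The minimum is at x = 4, y = 2.

(4, 2)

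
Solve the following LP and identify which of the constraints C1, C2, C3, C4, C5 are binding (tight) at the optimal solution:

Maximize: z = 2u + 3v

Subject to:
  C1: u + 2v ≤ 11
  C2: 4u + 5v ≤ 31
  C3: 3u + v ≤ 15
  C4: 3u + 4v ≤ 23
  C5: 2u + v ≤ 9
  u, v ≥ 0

At u = 1, v = 5, compute slack b - a·x for each constraint:
  C1: 11 − 11 = 0  (binding)
  C2: 31 − 29 = 2  (slack)
  C3: 15 − 8 = 7  (slack)
  C4: 23 − 23 = 0  (binding)
  C5: 9 − 7 = 2  (slack)

Optimal: u = 1, v = 5
Binding: C1, C4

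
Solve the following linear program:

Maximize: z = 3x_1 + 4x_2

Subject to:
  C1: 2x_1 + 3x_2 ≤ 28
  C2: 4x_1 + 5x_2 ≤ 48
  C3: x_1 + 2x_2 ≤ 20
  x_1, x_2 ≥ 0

Evaluate the objective at each vertex of the feasible region:
  z(0, 0) = 0
  z(12, 0) = 36
  z(2, 8) = 38  ←
  z(0, 9.333) = 37.33
The maximum is at x_1 = 2, x_2 = 8.

x_1 = 2, x_2 = 8, z = 38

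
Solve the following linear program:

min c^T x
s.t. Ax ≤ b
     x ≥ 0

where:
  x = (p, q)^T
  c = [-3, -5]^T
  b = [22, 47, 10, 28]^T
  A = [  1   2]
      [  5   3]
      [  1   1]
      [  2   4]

Evaluate the objective at each vertex of the feasible region:
  z(0, 0) = 0
  z(9.4, 0) = -28.2
  z(8.5, 1.5) = -33
  z(6, 4) = -38  ←
  z(0, 7) = -35
The minimum is at p = 6, q = 4.

p = 6, q = 4, z = -38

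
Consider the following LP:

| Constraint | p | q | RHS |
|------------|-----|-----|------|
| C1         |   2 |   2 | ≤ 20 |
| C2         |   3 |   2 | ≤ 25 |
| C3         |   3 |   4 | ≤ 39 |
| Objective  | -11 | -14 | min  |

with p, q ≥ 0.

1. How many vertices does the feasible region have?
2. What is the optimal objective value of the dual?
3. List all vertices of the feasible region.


1. 5
2. -137
3. (0, 0), (8.333, 0), (5, 5), (1, 9), (0, 9.75)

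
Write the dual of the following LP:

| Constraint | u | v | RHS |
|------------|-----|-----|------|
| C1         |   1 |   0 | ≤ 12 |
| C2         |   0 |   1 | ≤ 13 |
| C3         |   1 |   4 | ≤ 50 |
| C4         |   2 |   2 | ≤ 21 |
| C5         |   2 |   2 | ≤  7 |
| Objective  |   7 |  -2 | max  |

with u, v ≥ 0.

Primal max cᵀx s.t. Ax ≤ b, x ≥ 0  →  Dual min bᵀy s.t. Aᵀy ≥ c, y ≥ 0.

Minimize: z = 12y1 + 13y2 + 50y3 + 21y4 + 7y5

Subject to:
  y1 + y3 + 2y4 + 2y5 ≥ 7
  y2 + 4y3 + 2y4 + 2y5 ≥ -2
  y1, y2, y3, y4, y5 ≥ 0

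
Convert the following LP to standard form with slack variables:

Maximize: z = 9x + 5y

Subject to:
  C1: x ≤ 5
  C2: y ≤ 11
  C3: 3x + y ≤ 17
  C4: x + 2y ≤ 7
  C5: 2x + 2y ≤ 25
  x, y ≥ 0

max z = 9x + 5y

s.t.
  x + s1 = 5
  y + s2 = 11
  3x + y + s3 = 17
  x + 2y + s4 = 7
  2x + 2y + s5 = 25
  x, y, s1, s2, s3, s4, s5 ≥ 0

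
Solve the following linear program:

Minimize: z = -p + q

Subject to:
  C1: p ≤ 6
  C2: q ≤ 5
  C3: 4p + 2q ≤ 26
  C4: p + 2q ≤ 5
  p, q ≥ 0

Evaluate the objective at each vertex of the feasible region:
  z(0, 0) = 0
  z(5, 0) = -5  ←
  z(0, 2.5) = 2.5
The minimum is at p = 5, q = 0.

p = 5, q = 0, z = -5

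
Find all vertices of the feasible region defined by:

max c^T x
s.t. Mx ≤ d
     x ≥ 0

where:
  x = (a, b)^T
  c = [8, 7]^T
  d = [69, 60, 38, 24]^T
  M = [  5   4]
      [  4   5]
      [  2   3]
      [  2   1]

(0, 0), (12, 0), (10, 4), (0, 12)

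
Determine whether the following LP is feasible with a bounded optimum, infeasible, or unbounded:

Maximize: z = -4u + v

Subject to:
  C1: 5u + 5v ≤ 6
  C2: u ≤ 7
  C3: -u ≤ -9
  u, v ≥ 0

Infeasible (no feasible solution exists)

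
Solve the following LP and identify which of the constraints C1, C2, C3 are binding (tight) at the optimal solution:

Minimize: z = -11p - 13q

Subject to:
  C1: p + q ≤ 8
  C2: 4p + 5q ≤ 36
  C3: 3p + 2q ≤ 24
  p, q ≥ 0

At p = 4, q = 4, compute slack b - a·x for each constraint:
  C1: 8 − 8 = 0  (binding)
  C2: 36 − 36 = 0  (binding)
  C3: 24 − 20 = 4  (slack)

Optimal: p = 4, q = 4
Binding: C1, C2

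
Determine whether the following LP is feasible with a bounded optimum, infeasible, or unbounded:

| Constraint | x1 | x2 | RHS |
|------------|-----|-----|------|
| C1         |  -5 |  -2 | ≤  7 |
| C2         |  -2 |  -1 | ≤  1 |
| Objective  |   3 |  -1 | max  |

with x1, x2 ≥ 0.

Unbounded (objective can increase without bound)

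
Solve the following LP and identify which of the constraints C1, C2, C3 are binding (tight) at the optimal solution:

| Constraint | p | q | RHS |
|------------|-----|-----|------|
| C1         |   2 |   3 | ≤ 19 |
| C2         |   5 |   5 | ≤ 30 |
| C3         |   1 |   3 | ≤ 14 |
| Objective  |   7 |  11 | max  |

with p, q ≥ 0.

At p = 2, q = 4, compute slack b - a·x for each constraint:
  C1: 19 − 16 = 3  (slack)
  C2: 30 − 30 = 0  (binding)
  C3: 14 − 14 = 0  (binding)

Optimal: p = 2, q = 4
Binding: C2, C3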